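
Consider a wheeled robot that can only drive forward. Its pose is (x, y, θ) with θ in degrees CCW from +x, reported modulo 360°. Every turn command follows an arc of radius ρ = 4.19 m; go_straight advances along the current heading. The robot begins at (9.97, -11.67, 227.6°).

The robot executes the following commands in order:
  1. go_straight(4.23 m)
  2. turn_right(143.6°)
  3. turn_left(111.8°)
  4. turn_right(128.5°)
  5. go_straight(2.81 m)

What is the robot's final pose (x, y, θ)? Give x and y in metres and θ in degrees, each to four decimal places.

set_pose: (x, y, θ) = (9.9700, -11.6700, 227.6000°), ρ = 4.19
go_straight(4.23): x += 4.23·cos θ, y += 4.23·sin θ → (7.1177, -14.7937, 227.6000°)
turn_right(143.6°): centre at ρ to the right, rotate −143.6° → (-0.1435, -11.5304, 84.0000°)
turn_left(111.8°): centre at ρ to the left, rotate +111.8° → (-5.4514, -7.0607, 195.8000°)
turn_right(128.5°): centre at ρ to the right, rotate −128.5° → (-10.4577, -1.4121, 67.3000°)
go_straight(2.81): x += 2.81·cos θ, y += 2.81·sin θ → (-9.3733, 1.1803, 67.3000°)

(-9.3733, 1.1803, 67.3000°)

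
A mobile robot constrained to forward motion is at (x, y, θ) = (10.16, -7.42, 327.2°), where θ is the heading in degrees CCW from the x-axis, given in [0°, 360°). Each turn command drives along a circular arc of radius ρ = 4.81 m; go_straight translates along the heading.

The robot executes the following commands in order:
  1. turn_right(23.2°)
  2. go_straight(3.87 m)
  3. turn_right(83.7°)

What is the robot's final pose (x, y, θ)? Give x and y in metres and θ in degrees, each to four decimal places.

(12.8295, -18.3399, 220.3000°)

set_pose: (x, y, θ) = (10.1600, -7.4200, 327.2000°), ρ = 4.81
turn_right(23.2°): centre at ρ to the right, rotate −23.2° → (11.5421, -8.7734, 304.0000°)
go_straight(3.87): x += 3.87·cos θ, y += 3.87·sin θ → (13.7061, -11.9818, 304.0000°)
turn_right(83.7°): centre at ρ to the right, rotate −83.7° → (12.8295, -18.3399, 220.3000°)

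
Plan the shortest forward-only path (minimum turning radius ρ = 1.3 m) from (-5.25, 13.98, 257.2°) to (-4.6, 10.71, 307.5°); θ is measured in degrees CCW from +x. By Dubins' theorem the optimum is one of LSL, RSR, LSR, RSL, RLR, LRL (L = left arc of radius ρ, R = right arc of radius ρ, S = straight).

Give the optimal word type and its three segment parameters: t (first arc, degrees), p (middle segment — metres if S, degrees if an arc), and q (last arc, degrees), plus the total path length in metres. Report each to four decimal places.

LSL: t = 23.4936°, p = 2.2293 m, q = 26.8064°, L = 3.3706 m

Let ψ = atan2(Δy, Δx) = atan2(-3.27, 0.65) = -78.7575° be the start→goal bearing.
Normalize: d = |goal − start| / ρ = 3.333977/1.3 = 2.564597, α = (θ_start − ψ) mod 360° = 335.9575° = 5.863564 rad, β = (θ_goal − ψ) mod 360° = 26.2575° = 0.458279 rad.
Common terms: sin α = -0.407415, cos α = 0.913243, sin β = 0.442406, cos β = 0.896815, cos(α−β) = 0.638768, d² = 6.577160. Work in radians in the unit-radius frame; every candidate has L = ρ·(t + p + q).
LSL: p² = 2 + d² − 2cos(α−β) + 2d(sin α − sin β) = 2.940730; p = √p² = 1.714856; φ = atan2(cos β − cos α, d + sin α − sin β) = -0.009580 rad; t = (φ − α) mod 2π = 0.410041 rad, q = (β − φ) mod 2π = 0.467860 rad → L = 1.3·(0.410041 + 1.714856 + 0.467860) = 1.3·2.592756 = 3.370583 m
RSR: p² = 2 + d² − 2cos(α−β) + 2d(sin β − sin α) = 11.658518; p = √p² = 3.414457; φ = atan2(cos α − cos β, d − sin α + sin β) = 0.004811 rad; t = (α − φ) mod 2π = 5.858753 rad, q = (φ − β) mod 2π = 5.829717 rad → L = 1.3·(5.858753 + 3.414457 + 5.829717) = 1.3·15.102927 = 19.633805 m
LSR: p² = d² − 2 + 2cos(α−β) + 2d(sin α + sin β) = 6.034172; p = √p² = 2.456455; φ = atan2(−cos α − cos β, d + sin α + sin β) − atan2(−2, p) = 0.075099 rad; t = (φ − α) mod 2π = 0.494720 rad, q = (φ − β) mod 2π = 5.900005 rad → L = 1.3·(0.494720 + 2.456455 + 5.900005) = 1.3·8.851181 = 11.506535 m
RSL: p² = d² − 2 + 2cos(α−β) − 2d(sin α + sin β) = 5.675219; p = √p² = 2.382272; φ = atan2(cos α + cos β, d − sin α − sin β) − atan2(2, p) = -0.077301 rad; t = (α − φ) mod 2π = 5.940865 rad, q = (β − φ) mod 2π = 0.535581 rad → L = 1.3·(5.940865 + 2.382272 + 0.535581) = 1.3·8.858718 = 11.516333 m
RLR: c = (6 − d² + 2cos(α−β) + 2d(sin α − sin β))/8 = -0.457315; p = 2π − arccos c = 4.237416 rad; φ = atan2(cos α − cos β, d − sin α + sin β) = 0.004811 rad; t = (α − φ + p/2) mod 2π = 1.694275 rad, q = (α − β − t + p) mod 2π = 1.665240 rad → L = 1.3·(1.694275 + 4.237416 + 1.665240) = 1.3·7.596931 = 9.876010 m
LRL: c = (6 − d² + 2cos(α−β) − 2d(sin α − sin β))/8 = 0.632409; p = 2π − arccos c = 5.397048 rad; φ = atan2(cos β − cos α, d + sin α − sin β) = -0.009580 rad; t = (φ − α + p/2) mod 2π = 3.108565 rad, q = (β − α − t + p) mod 2π = 3.166383 rad → L = 1.3·(3.108565 + 5.397048 + 3.166383) = 1.3·11.671996 = 15.173595 m
Shortest: LSL with L = 3.370583 m ≈ 3.3706 m
Convert LSL to answer units (arcs ×180/π): t = 0.410041·180/π = 23.4936°, p = ρ·p = 1.3·1.714856 = 2.2293 m, q = 0.467860·180/π = 26.8064°, L = 3.3706 m.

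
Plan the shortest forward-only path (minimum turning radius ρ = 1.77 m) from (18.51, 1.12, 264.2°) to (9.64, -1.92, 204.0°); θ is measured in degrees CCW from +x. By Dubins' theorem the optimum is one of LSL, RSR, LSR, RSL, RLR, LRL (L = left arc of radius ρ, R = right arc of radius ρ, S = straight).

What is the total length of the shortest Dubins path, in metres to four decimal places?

9.8574 m

Let ψ = atan2(Δy, Δx) = atan2(-3.04, -8.87) = -161.0820° be the start→goal bearing.
Normalize: d = |goal − start| / ρ = 9.376487/1.77 = 5.297450, α = (θ_start − ψ) mod 360° = 65.2820° = 1.139385 rad, β = (θ_goal − ψ) mod 360° = 5.0820° = 0.088697 rad.
Common terms: sin α = 0.908377, cos α = 0.418153, sin β = 0.088581, cos β = 0.996069, cos(α−β) = 0.496974, d² = 28.062977. Work in radians in the unit-radius frame; every candidate has L = ρ·(t + p + q).
LSL: p² = 2 + d² − 2cos(α−β) + 2d(sin α − sin β) = 37.754684; p = √p² = 6.144484; φ = atan2(cos β − cos α, d + sin α − sin β) = 0.094194 rad; t = (φ − α) mod 2π = 5.237994 rad, q = (β − φ) mod 2π = 6.277689 rad → L = 1.77·(5.237994 + 6.144484 + 6.277689) = 1.77·17.660166 = 31.258495 m
RSR: p² = 2 + d² − 2cos(α−β) + 2d(sin β − sin α) = 20.383374; p = √p² = 4.514795; φ = atan2(cos α − cos β, d − sin α + sin β) = -0.128357 rad; t = (α − φ) mod 2π = 1.267742 rad, q = (φ − β) mod 2π = 6.066131 rad → L = 1.77·(1.267742 + 4.514795 + 6.066131) = 1.77·11.848668 = 20.972143 m
LSR: p² = d² − 2 + 2cos(α−β) + 2d(sin α + sin β) = 37.619588; p = √p² = 6.133481; φ = atan2(−cos α − cos β, d + sin α + sin β) − atan2(−2, p) = 0.094199 rad; t = (φ − α) mod 2π = 5.237999 rad, q = (φ − β) mod 2π = 0.005502 rad → L = 1.77·(5.237999 + 6.133481 + 0.005502) = 1.77·11.376981 = 20.137257 m
RSL: p² = d² − 2 + 2cos(α−β) − 2d(sin α + sin β) = 16.494262; p = √p² = 4.061313; φ = atan2(cos α + cos β, d − sin α − sin β) − atan2(2, p) = -0.139879 rad; t = (α − φ) mod 2π = 1.279265 rad, q = (β − φ) mod 2π = 0.228576 rad → L = 1.77·(1.279265 + 4.061313 + 0.228576) = 1.77·5.569154 = 9.857402 m
RLR: c = (6 − d² + 2cos(α−β) + 2d(sin α − sin β))/8 = -1.547922, |c| > 1 → infeasible
LRL: c = (6 − d² + 2cos(α−β) − 2d(sin α − sin β))/8 = -3.719336, |c| > 1 → infeasible
Shortest: RSL with L = 9.857402 m ≈ 9.8574 m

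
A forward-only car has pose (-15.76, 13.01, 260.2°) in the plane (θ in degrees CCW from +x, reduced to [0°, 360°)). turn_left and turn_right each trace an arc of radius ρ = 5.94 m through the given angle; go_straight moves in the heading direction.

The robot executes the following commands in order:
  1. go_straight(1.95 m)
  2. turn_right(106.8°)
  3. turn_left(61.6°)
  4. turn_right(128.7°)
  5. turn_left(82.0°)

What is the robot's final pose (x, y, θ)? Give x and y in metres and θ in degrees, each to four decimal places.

set_pose: (x, y, θ) = (-15.7600, 13.0100, 260.2000°), ρ = 5.94
go_straight(1.95): x += 1.95·cos θ, y += 1.95·sin θ → (-16.0919, 11.0885, 260.2000°)
turn_right(106.8°): centre at ρ to the right, rotate −106.8° → (-24.6049, 6.7882, 153.4000°)
turn_left(61.6°): centre at ρ to the left, rotate +61.6° → (-30.6717, 6.3427, 215.0000°)
turn_right(128.7°): centre at ρ to the right, rotate −128.7° → (-40.0063, 11.5918, 86.3000°)
turn_left(82.0°): centre at ρ to the left, rotate +82.0° → (-44.7294, 17.7917, 168.3000°)

(-44.7294, 17.7917, 168.3000°)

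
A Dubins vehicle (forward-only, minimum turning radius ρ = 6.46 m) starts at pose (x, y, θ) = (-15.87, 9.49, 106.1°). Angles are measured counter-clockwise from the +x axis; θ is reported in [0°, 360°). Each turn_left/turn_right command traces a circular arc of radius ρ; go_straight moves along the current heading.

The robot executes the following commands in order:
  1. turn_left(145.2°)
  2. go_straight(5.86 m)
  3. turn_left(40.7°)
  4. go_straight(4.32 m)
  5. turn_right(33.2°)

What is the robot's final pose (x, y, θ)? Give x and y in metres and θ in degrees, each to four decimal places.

set_pose: (x, y, θ) = (-15.8700, 9.4900, 106.1000°), ρ = 6.46
turn_left(145.2°): centre at ρ to the left, rotate +145.2° → (-28.1956, 9.7697, 251.3000°)
go_straight(5.86): x += 5.86·cos θ, y += 5.86·sin θ → (-30.0744, 4.2191, 251.3000°)
turn_left(40.7°): centre at ρ to the left, rotate +40.7° → (-29.9450, -0.2721, 292.0000°)
go_straight(4.32): x += 4.32·cos θ, y += 4.32·sin θ → (-28.3267, -4.2775, 292.0000°)
turn_right(33.2°): centre at ρ to the right, rotate −33.2° → (-27.9794, -7.9522, 258.8000°)

(-27.9794, -7.9522, 258.8000°)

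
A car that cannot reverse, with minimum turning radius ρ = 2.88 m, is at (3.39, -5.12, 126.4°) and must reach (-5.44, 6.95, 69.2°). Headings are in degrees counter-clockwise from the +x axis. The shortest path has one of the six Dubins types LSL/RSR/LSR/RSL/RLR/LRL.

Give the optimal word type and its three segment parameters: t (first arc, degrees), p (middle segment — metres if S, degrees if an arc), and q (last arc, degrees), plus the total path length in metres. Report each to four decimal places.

LSR: t = 5.8996°, p = 12.0057 m, q = 63.0996°, L = 15.4739 m

Let ψ = atan2(Δy, Δx) = atan2(12.07, -8.83) = 126.1879° be the start→goal bearing.
Normalize: d = |goal − start| / ρ = 14.955059/2.88 = 5.192729, α = (θ_start − ψ) mod 360° = 0.2121° = 0.003701 rad, β = (θ_goal − ψ) mod 360° = 303.0121° = 5.288558 rad.
Common terms: sin α = 0.003701, cos α = 0.999993, sin β = -0.838556, cos β = 0.544816, cos(α−β) = 0.541708, d² = 26.964434. Work in radians in the unit-radius frame; every candidate has L = ρ·(t + p + q).
LSL: p² = 2 + d² − 2cos(α−β) + 2d(sin α − sin β) = 36.628243; p = √p² = 6.052127; φ = atan2(cos β − cos α, d + sin α − sin β) = -0.075281 rad; t = (φ − α) mod 2π = 6.204203 rad, q = (β − φ) mod 2π = 5.363839 rad → L = 2.88·(6.204203 + 6.052127 + 5.363839) = 2.88·17.620169 = 50.746088 m
RSR: p² = 2 + d² − 2cos(α−β) + 2d(sin β − sin α) = 19.133791; p = √p² = 4.374219; φ = atan2(cos α − cos β, d − sin α + sin β) = 0.104248 rad; t = (α − φ) mod 2π = 6.182639 rad, q = (φ − β) mod 2π = 1.098875 rad → L = 2.88·(6.182639 + 4.374219 + 1.098875) = 2.88·11.655733 = 33.568510 m
LSR: p² = d² − 2 + 2cos(α−β) + 2d(sin α + sin β) = 17.377504; p = √p² = 4.168633; φ = atan2(−cos α − cos β, d + sin α + sin β) − atan2(−2, p) = 0.106670 rad; t = (φ − α) mod 2π = 0.102968 rad, q = (φ − β) mod 2π = 1.101297 rad → L = 2.88·(0.102968 + 4.168633 + 1.101297) = 2.88·5.372898 = 15.473947 m
RSL: p² = d² − 2 + 2cos(α−β) − 2d(sin α + sin β) = 34.718196; p = √p² = 5.892215; φ = atan2(cos α + cos β, d − sin α − sin β) − atan2(2, p) = -0.076339 rad; t = (α − φ) mod 2π = 0.080040 rad, q = (β − φ) mod 2π = 5.364897 rad → L = 2.88·(0.080040 + 5.892215 + 5.364897) = 2.88·11.337152 = 32.650997 m
RLR: c = (6 − d² + 2cos(α−β) + 2d(sin α − sin β))/8 = -1.391724, |c| > 1 → infeasible
LRL: c = (6 − d² + 2cos(α−β) − 2d(sin α − sin β))/8 = -3.578530, |c| > 1 → infeasible
Shortest: LSR with L = 15.473947 m ≈ 15.4739 m
Convert LSR to answer units (arcs ×180/π): t = 0.102968·180/π = 5.8996°, p = ρ·p = 2.88·4.168633 = 12.0057 m, q = 1.101297·180/π = 63.0996°, L = 15.4739 m.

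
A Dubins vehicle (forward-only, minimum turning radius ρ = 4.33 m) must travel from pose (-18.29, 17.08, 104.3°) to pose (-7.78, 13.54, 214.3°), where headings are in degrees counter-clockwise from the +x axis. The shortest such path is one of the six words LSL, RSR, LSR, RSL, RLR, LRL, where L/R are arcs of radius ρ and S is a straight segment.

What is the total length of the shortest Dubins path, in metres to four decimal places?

22.9025 m

Let ψ = atan2(Δy, Δx) = atan2(-3.54, 10.51) = -18.6147° be the start→goal bearing.
Normalize: d = |goal − start| / ρ = 11.090162/4.33 = 2.561238, α = (θ_start − ψ) mod 360° = 122.9147° = 2.145266 rad, β = (θ_goal − ψ) mod 360° = 232.9147° = 4.065128 rad.
Common terms: sin α = 0.839481, cos α = -0.543389, sin β = -0.797738, cos β = -0.603004, cos(α−β) = -0.342020, d² = 6.559942. Work in radians in the unit-radius frame; every candidate has L = ρ·(t + p + q).
LSL: p² = 2 + d² − 2cos(α−β) + 2d(sin α − sin β) = 17.630599; p = √p² = 4.198881; φ = atan2(cos β − cos α, d + sin α − sin β) = -0.014198 rad; t = (φ − α) mod 2π = 4.123722 rad, q = (β − φ) mod 2π = 4.079326 rad → L = 4.33·(4.123722 + 4.198881 + 4.079326) = 4.33·12.401928 = 53.700349 m
RSR: p² = 2 + d² − 2cos(α−β) + 2d(sin β − sin α) = 0.857366; p = √p² = 0.925940; φ = atan2(cos α − cos β, d − sin α + sin β) = 0.064427 rad; t = (α − φ) mod 2π = 2.080838 rad, q = (φ − β) mod 2π = 2.282485 rad → L = 4.33·(2.080838 + 0.925940 + 2.282485) = 4.33·5.289264 = 22.902511 m
LSR: p² = d² − 2 + 2cos(α−β) + 2d(sin α + sin β) = 4.089727; p = √p² = 2.022307; φ = atan2(−cos α − cos β, d + sin α + sin β) − atan2(−2, p) = 1.194707 rad; t = (φ − α) mod 2π = 5.332627 rad, q = (φ − β) mod 2π = 3.412765 rad → L = 4.33·(5.332627 + 2.022307 + 3.412765) = 4.33·10.767699 = 46.624138 m
RSL: p² = d² − 2 + 2cos(α−β) − 2d(sin α + sin β) = 3.662076; p = √p² = 1.913655; φ = atan2(cos α + cos β, d − sin α − sin β) − atan2(2, p) = -1.234469 rad; t = (α − φ) mod 2π = 3.379734 rad, q = (β − φ) mod 2π = 5.299596 rad → L = 4.33·(3.379734 + 1.913655 + 5.299596) = 4.33·10.592986 = 45.867628 m
RLR: c = (6 − d² + 2cos(α−β) + 2d(sin α − sin β))/8 = 0.892829; p = 2π − arccos c = 5.815977 rad; φ = atan2(cos α − cos β, d − sin α + sin β) = 0.064427 rad; t = (α − φ + p/2) mod 2π = 4.988827 rad, q = (α − β − t + p) mod 2π = 5.190474 rad → L = 4.33·(4.988827 + 5.815977 + 5.190474) = 4.33·15.995278 = 69.259553 m
LRL: c = (6 − d² + 2cos(α−β) − 2d(sin α − sin β))/8 = -1.203825, |c| > 1 → infeasible
Shortest: RSR with L = 22.902511 m ≈ 22.9025 m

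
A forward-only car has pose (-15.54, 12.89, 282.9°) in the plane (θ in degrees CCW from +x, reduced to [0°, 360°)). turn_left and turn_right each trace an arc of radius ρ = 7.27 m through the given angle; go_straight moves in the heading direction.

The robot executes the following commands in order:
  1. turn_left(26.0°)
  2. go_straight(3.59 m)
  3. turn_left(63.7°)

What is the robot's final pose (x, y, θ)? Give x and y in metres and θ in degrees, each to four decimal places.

(-4.6132, 4.6242, 12.6000°)

set_pose: (x, y, θ) = (-15.5400, 12.8900, 282.9000°), ρ = 7.27
turn_left(26.0°): centre at ρ to the left, rotate +26.0° → (-14.1113, 9.9477, 308.9000°)
go_straight(3.59): x += 3.59·cos θ, y += 3.59·sin θ → (-11.8569, 7.1538, 308.9000°)
turn_left(63.7°): centre at ρ to the left, rotate +63.7° → (-4.6132, 4.6242, 372.6000° ≡ 12.6000°)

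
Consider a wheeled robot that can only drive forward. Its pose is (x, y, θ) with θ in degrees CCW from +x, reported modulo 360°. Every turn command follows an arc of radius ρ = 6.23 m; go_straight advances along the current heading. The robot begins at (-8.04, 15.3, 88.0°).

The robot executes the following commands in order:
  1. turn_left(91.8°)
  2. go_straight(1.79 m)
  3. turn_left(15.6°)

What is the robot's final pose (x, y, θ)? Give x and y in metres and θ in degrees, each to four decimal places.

(-17.7106, 21.5300, 195.4000°)

set_pose: (x, y, θ) = (-8.0400, 15.3000, 88.0000°), ρ = 6.23
turn_left(91.8°): centre at ρ to the left, rotate +91.8° → (-14.2445, 21.7474, 179.8000°)
go_straight(1.79): x += 1.79·cos θ, y += 1.79·sin θ → (-16.0344, 21.7536, 179.8000°)
turn_left(15.6°): centre at ρ to the left, rotate +15.6° → (-17.7106, 21.5300, 195.4000°)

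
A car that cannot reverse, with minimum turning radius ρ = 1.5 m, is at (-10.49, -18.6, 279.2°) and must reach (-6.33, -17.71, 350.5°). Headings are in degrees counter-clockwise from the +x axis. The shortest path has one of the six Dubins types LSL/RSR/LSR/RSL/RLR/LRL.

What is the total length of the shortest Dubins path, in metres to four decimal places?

Let ψ = atan2(Δy, Δx) = atan2(0.89, 4.16) = 12.0759° be the start→goal bearing.
Normalize: d = |goal − start| / ρ = 4.254139/1.5 = 2.836093, α = (θ_start − ψ) mod 360° = 267.1241° = 4.662194 rad, β = (θ_goal − ψ) mod 360° = 338.4241° = 5.906614 rad.
Common terms: sin α = -0.998741, cos α = -0.050174, sin β = -0.367734, cos β = 0.929931, cos(α−β) = 0.320613, d² = 8.043422. Work in radians in the unit-radius frame; every candidate has L = ρ·(t + p + q).
LSL: p² = 2 + d² − 2cos(α−β) + 2d(sin α − sin β) = 5.823011; p = √p² = 2.413092; φ = atan2(cos β − cos α, d + sin α − sin β) = 0.418249 rad; t = (φ − α) mod 2π = 2.039240 rad, q = (β − φ) mod 2π = 5.488365 rad → L = 1.5·(2.039240 + 2.413092 + 5.488365) = 1.5·9.940697 = 14.911045 m
RSR: p² = 2 + d² − 2cos(α−β) + 2d(sin β − sin α) = 12.981381; p = √p² = 3.602968; φ = atan2(cos α − cos β, d − sin α + sin β) = -0.275499 rad; t = (α − φ) mod 2π = 4.937693 rad, q = (φ − β) mod 2π = 0.101072 rad → L = 1.5·(4.937693 + 3.602968 + 0.101072) = 1.5·8.641734 = 12.962601 m
LSR: p² = d² − 2 + 2cos(α−β) + 2d(sin α + sin β) = -1.066250 < 0 → infeasible
RSL: p² = d² − 2 + 2cos(α−β) − 2d(sin α + sin β) = 14.435546; p = √p² = 3.799414; φ = atan2(cos α + cos β, d − sin α − sin β) − atan2(2, p) = -0.278183 rad; t = (α − φ) mod 2π = 4.940378 rad, q = (β − φ) mod 2π = 6.184797 rad → L = 1.5·(4.940378 + 3.799414 + 6.184797) = 1.5·14.924589 = 22.386883 m
RLR: c = (6 − d² + 2cos(α−β) + 2d(sin α − sin β))/8 = -0.622673; p = 2π − arccos c = 4.040235 rad; φ = atan2(cos α − cos β, d − sin α + sin β) = -0.275499 rad; t = (α − φ + p/2) mod 2π = 0.674625 rad, q = (α − β − t + p) mod 2π = 2.121190 rad → L = 1.5·(0.674625 + 4.040235 + 2.121190) = 1.5·6.836051 = 10.254076 m
LRL: c = (6 − d² + 2cos(α−β) − 2d(sin α − sin β))/8 = 0.272124; p = 2π − arccos c = 4.987988 rad; φ = atan2(cos β − cos α, d + sin α − sin β) = 0.418249 rad; t = (φ − α + p/2) mod 2π = 4.533235 rad, q = (β − α − t + p) mod 2π = 1.699173 rad → L = 1.5·(4.533235 + 4.987988 + 1.699173) = 1.5·11.220396 = 16.830594 m
Shortest: RLR with L = 10.254076 m ≈ 10.2541 m

10.2541 m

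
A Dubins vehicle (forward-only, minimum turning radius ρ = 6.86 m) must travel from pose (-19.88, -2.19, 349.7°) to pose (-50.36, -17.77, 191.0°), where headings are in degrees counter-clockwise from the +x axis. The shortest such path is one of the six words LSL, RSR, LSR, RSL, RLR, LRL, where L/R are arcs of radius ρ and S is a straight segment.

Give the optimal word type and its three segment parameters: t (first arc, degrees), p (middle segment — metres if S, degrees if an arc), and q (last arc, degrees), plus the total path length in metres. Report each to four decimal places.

Let ψ = atan2(Δy, Δx) = atan2(-15.58, -30.48) = -152.9259° be the start→goal bearing.
Normalize: d = |goal − start| / ρ = 34.231079/6.86 = 4.989953, α = (θ_start − ψ) mod 360° = 142.6259° = 2.489292 rad, β = (θ_goal − ψ) mod 360° = 343.9259° = 6.002640 rad.
Common terms: sin α = 0.607016, cos α = -0.794689, sin β = -0.276880, cos β = 0.960905, cos(α−β) = -0.931691, d² = 24.899634. Work in radians in the unit-radius frame; every candidate has L = ρ·(t + p + q).
LSL: p² = 2 + d² − 2cos(α−β) + 2d(sin α − sin β) = 37.584215; p = √p² = 6.130597; φ = atan2(cos β − cos α, d + sin α − sin β) = 0.290432 rad; t = (φ − α) mod 2π = 4.084325 rad, q = (β − φ) mod 2π = 5.712208 rad → L = 6.86·(4.084325 + 6.130597 + 5.712208) = 6.86·15.927130 = 109.260110 m
RSR: p² = 2 + d² − 2cos(α−β) + 2d(sin β − sin α) = 19.941817; p = √p² = 4.465626; φ = atan2(cos α − cos β, d − sin α + sin β) = -0.404039 rad; t = (α − φ) mod 2π = 2.893331 rad, q = (φ − β) mod 2π = 6.159692 rad → L = 6.86·(2.893331 + 4.465626 + 6.159692) = 6.86·13.518649 = 92.737932 m
LSR: p² = d² − 2 + 2cos(α−β) + 2d(sin α + sin β) = 24.330982; p = √p² = 4.932645; φ = atan2(−cos α − cos β, d + sin α + sin β) − atan2(−2, p) = 0.353973 rad; t = (φ − α) mod 2π = 4.147867 rad, q = (φ − β) mod 2π = 0.634519 rad → L = 6.86·(4.147867 + 4.932645 + 0.634519) = 6.86·9.715030 = 66.645105 m
RSL: p² = d² − 2 + 2cos(α−β) − 2d(sin α + sin β) = 17.741520; p = √p² = 4.212068; φ = atan2(cos α + cos β, d − sin α − sin β) − atan2(2, p) = -0.407652 rad; t = (α − φ) mod 2π = 2.896944 rad, q = (β − φ) mod 2π = 0.127106 rad → L = 6.86·(2.896944 + 4.212068 + 0.127106) = 6.86·7.236118 = 49.639773 m
RLR: c = (6 − d² + 2cos(α−β) + 2d(sin α − sin β))/8 = -1.492727, |c| > 1 → infeasible
LRL: c = (6 − d² + 2cos(α−β) − 2d(sin α − sin β))/8 = -3.698027, |c| > 1 → infeasible
Shortest: RSL with L = 49.639773 m ≈ 49.6398 m
Convert RSL to answer units (arcs ×180/π): t = 2.896944·180/π = 165.9827°, p = ρ·p = 6.86·4.212068 = 28.8948 m, q = 0.127106·180/π = 7.2827°, L = 49.6398 m.

RSL: t = 165.9827°, p = 28.8948 m, q = 7.2827°, L = 49.6398 m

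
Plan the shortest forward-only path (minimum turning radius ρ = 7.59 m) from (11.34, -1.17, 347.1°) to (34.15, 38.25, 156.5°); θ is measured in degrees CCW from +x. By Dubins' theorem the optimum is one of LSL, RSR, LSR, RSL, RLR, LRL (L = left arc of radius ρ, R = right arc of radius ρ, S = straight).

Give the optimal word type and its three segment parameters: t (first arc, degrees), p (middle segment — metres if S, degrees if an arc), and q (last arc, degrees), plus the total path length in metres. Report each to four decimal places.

LSL: t = 67.0783°, p = 30.9074 m, q = 102.3217°, L = 53.3480 m

Let ψ = atan2(Δy, Δx) = atan2(39.42, 22.81) = 59.9446° be the start→goal bearing.
Normalize: d = |goal − start| / ρ = 45.543743/7.59 = 6.000493, α = (θ_start − ψ) mod 360° = 287.1554° = 5.011807 rad, β = (θ_goal − ψ) mod 360° = 96.5554° = 1.685210 rad.
Common terms: sin α = -0.955508, cos α = 0.294964, sin β = 0.993462, cos β = -0.114164, cos(α−β) = -0.982935, d² = 36.005918. Work in radians in the unit-radius frame; every candidate has L = ρ·(t + p + q).
LSL: p² = 2 + d² − 2cos(α−β) + 2d(sin α − sin β) = 16.582224; p = √p² = 4.072128; φ = atan2(cos β − cos α, d + sin α − sin β) = -0.100640 rad; t = (φ − α) mod 2π = 1.170738 rad, q = (β − φ) mod 2π = 1.785850 rad → L = 7.59·(1.170738 + 4.072128 + 1.785850) = 7.59·7.028715 = 53.347950 m
RSR: p² = 2 + d² − 2cos(α−β) + 2d(sin β − sin α) = 63.361352; p = √p² = 7.959984; φ = atan2(cos α − cos β, d − sin α + sin β) = 0.051421 rad; t = (α − φ) mod 2π = 4.960386 rad, q = (φ − β) mod 2π = 4.649396 rad → L = 7.59·(4.960386 + 7.959984 + 4.649396) = 7.59·17.569767 = 133.354534 m
LSR: p² = d² − 2 + 2cos(α−β) + 2d(sin α + sin β) = 32.495529; p = √p² = 5.700485; φ = atan2(−cos α − cos β, d + sin α + sin β) − atan2(−2, p) = 0.307497 rad; t = (φ − α) mod 2π = 1.578875 rad, q = (φ − β) mod 2π = 4.905472 rad → L = 7.59·(1.578875 + 5.700485 + 4.905472) = 7.59·12.184832 = 92.482878 m
RSL: p² = d² − 2 + 2cos(α−β) − 2d(sin α + sin β) = 31.584565; p = √p² = 5.620015; φ = atan2(cos α + cos β, d − sin α − sin β) − atan2(2, p) = -0.311582 rad; t = (α − φ) mod 2π = 5.323389 rad, q = (β − φ) mod 2π = 1.996792 rad → L = 7.59·(5.323389 + 5.620015 + 1.996792) = 7.59·12.940196 = 98.216085 m
RLR: c = (6 − d² + 2cos(α−β) + 2d(sin α − sin β))/8 = -6.920169, |c| > 1 → infeasible
LRL: c = (6 − d² + 2cos(α−β) − 2d(sin α − sin β))/8 = -1.072778, |c| > 1 → infeasible
Shortest: LSL with L = 53.347950 m ≈ 53.3480 m
Convert LSL to answer units (arcs ×180/π): t = 1.170738·180/π = 67.0783°, p = ρ·p = 7.59·4.072128 = 30.9074 m, q = 1.785850·180/π = 102.3217°, L = 53.3480 m.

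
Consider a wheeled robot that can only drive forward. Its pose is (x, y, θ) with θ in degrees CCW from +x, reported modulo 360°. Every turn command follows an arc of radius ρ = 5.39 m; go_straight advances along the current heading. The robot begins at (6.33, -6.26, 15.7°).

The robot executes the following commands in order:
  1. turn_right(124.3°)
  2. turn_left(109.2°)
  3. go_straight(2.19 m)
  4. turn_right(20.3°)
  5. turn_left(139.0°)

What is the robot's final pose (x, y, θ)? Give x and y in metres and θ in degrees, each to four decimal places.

set_pose: (x, y, θ) = (6.3300, -6.2600, 15.7000°), ρ = 5.39
turn_right(124.3°): centre at ρ to the right, rotate −124.3° → (12.8970, -13.1681, -108.6000° ≡ 251.4000°)
turn_left(109.2°): centre at ρ to the left, rotate +109.2° → (18.0619, -20.2770, 360.6000° ≡ 0.6000°)
go_straight(2.19): x += 2.19·cos θ, y += 2.19·sin θ → (20.2518, -20.2541, 0.6000°)
turn_right(20.3°): centre at ρ to the right, rotate −20.3° → (22.1252, -20.5692, -19.7000° ≡ 340.3000°)
turn_left(139.0°): centre at ρ to the left, rotate +139.0° → (28.6426, -12.8569, 479.3000° ≡ 119.3000°)

(28.6426, -12.8569, 119.3000°)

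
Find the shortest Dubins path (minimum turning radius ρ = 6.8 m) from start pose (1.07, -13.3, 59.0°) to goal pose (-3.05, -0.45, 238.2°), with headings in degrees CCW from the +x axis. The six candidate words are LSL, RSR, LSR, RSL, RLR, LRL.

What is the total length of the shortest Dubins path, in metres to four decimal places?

31.4286 m

Let ψ = atan2(Δy, Δx) = atan2(12.85, -4.12) = 107.7770° be the start→goal bearing.
Normalize: d = |goal − start| / ρ = 13.494328/6.8 = 1.984460, α = (θ_start − ψ) mod 360° = 311.2230° = 5.431866 rad, β = (θ_goal − ψ) mod 360° = 130.4230° = 2.276310 rad.
Common terms: sin α = -0.752151, cos α = 0.658991, sin β = 0.761278, cos β = -0.648425, cos(α−β) = -0.999903, d² = 3.938082. Work in radians in the unit-radius frame; every candidate has L = ρ·(t + p + q).
LSL: p² = 2 + d² − 2cos(α−β) + 2d(sin α − sin β) = 1.931208; p = √p² = 1.389679; φ = atan2(cos β − cos α, d + sin α − sin β) = -1.224996 rad; t = (φ − α) mod 2π = 5.909509 rad, q = (β − φ) mod 2π = 3.501307 rad → L = 6.8·(5.909509 + 1.389679 + 3.501307) = 6.8·10.800494 = 73.443362 m
RSR: p² = 2 + d² − 2cos(α−β) + 2d(sin β − sin α) = 13.944566; p = √p² = 3.734242; φ = atan2(cos α − cos β, d − sin α + sin β) = 0.357694 rad; t = (α − φ) mod 2π = 5.074171 rad, q = (φ − β) mod 2π = 4.364569 rad → L = 6.8·(5.074171 + 3.734242 + 4.364569) = 6.8·13.172983 = 89.576284 m
LSR: p² = d² − 2 + 2cos(α−β) + 2d(sin α + sin β) = -0.025496 < 0 → infeasible
RSL: p² = d² − 2 + 2cos(α−β) − 2d(sin α + sin β) = -0.097950 < 0 → infeasible
RLR: c = (6 − d² + 2cos(α−β) + 2d(sin α − sin β))/8 = -0.743071; p = 2π − arccos c = 3.874742 rad; φ = atan2(cos α − cos β, d − sin α + sin β) = 0.357694 rad; t = (α − φ + p/2) mod 2π = 0.728357 rad, q = (α − β − t + p) mod 2π = 0.018755 rad → L = 6.8·(0.728357 + 3.874742 + 0.018755) = 6.8·4.621853 = 31.428603 m
LRL: c = (6 − d² + 2cos(α−β) − 2d(sin α − sin β))/8 = 0.758599; p = 2π − arccos c = 5.573549 rad; φ = atan2(cos β − cos α, d + sin α − sin β) = -1.224996 rad; t = (φ − α + p/2) mod 2π = 2.413098 rad, q = (β − α − t + p) mod 2π = 0.004896 rad → L = 6.8·(2.413098 + 5.573549 + 0.004896) = 6.8·7.991543 = 54.342493 m
Shortest: RLR with L = 31.428603 m ≈ 31.4286 m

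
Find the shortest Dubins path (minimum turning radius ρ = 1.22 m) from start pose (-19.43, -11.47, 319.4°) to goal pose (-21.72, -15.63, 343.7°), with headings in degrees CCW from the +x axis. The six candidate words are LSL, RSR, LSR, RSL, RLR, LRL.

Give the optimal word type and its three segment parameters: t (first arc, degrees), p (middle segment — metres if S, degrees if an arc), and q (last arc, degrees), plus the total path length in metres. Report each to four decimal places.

RLR: t = 174.0792°, p = 204.0478°, q = 5.6686°, L = 8.1722 m

Let ψ = atan2(Δy, Δx) = atan2(-4.16, -2.29) = -118.8319° be the start→goal bearing.
Normalize: d = |goal − start| / ρ = 4.748652/1.22 = 3.892338, α = (θ_start − ψ) mod 360° = 78.2319° = 1.365405 rad, β = (θ_goal − ψ) mod 360° = 102.5319° = 1.789520 rad.
Common terms: sin α = 0.978981, cos α = 0.203950, sin β = 0.976175, cos β = -0.216984, cos(α−β) = 0.911403, d² = 15.150296. Work in radians in the unit-radius frame; every candidate has L = ρ·(t + p + q).
LSL: p² = 2 + d² − 2cos(α−β) + 2d(sin α − sin β) = 15.349333; p = √p² = 3.917822; φ = atan2(cos β − cos α, d + sin α − sin β) = -0.107649 rad; t = (φ − α) mod 2π = 4.810132 rad, q = (β − φ) mod 2π = 1.897169 rad → L = 1.22·(4.810132 + 3.917822 + 1.897169) = 1.22·10.625123 = 12.962650 m
RSR: p² = 2 + d² − 2cos(α−β) + 2d(sin β − sin α) = 15.305645; p = √p² = 3.912243; φ = atan2(cos α − cos β, d − sin α + sin β) = 0.107803 rad; t = (α − φ) mod 2π = 1.257602 rad, q = (φ − β) mod 2π = 4.601468 rad → L = 1.22·(1.257602 + 3.912243 + 4.601468) = 1.22·9.771313 = 11.921002 m
LSR: p² = d² − 2 + 2cos(α−β) + 2d(sin α + sin β) = 30.193362; p = √p² = 5.494849; φ = atan2(−cos α − cos β, d + sin α + sin β) − atan2(−2, p) = 0.351301 rad; t = (φ − α) mod 2π = 5.269081 rad, q = (φ − β) mod 2π = 4.844966 rad → L = 1.22·(5.269081 + 5.494849 + 4.844966) = 1.22·15.608896 = 19.042854 m
RSL: p² = d² − 2 + 2cos(α−β) − 2d(sin α + sin β) = -0.247157 < 0 → infeasible
RLR: c = (6 − d² + 2cos(α−β) + 2d(sin α − sin β))/8 = -0.913206; p = 2π − arccos c = 3.561306 rad; φ = atan2(cos α − cos β, d − sin α + sin β) = 0.107803 rad; t = (α − φ + p/2) mod 2π = 3.038255 rad, q = (α − β − t + p) mod 2π = 0.098936 rad → L = 1.22·(3.038255 + 3.561306 + 0.098936) = 1.22·6.698498 = 8.172167 m
LRL: c = (6 − d² + 2cos(α−β) − 2d(sin α − sin β))/8 = -0.918667; p = 2π − arccos c = 3.547697 rad; φ = atan2(cos β − cos α, d + sin α − sin β) = -0.107649 rad; t = (φ − α + p/2) mod 2π = 0.300795 rad, q = (β − α − t + p) mod 2π = 3.671017 rad → L = 1.22·(0.300795 + 3.547697 + 3.671017) = 1.22·7.519509 = 9.173801 m
Shortest: RLR with L = 8.172167 m ≈ 8.1722 m
Convert RLR to answer units (arcs ×180/π): t = 3.038255·180/π = 174.0792°, p = 3.561306·180/π = 204.0478°, q = 0.098936·180/π = 5.6686°, L = 8.1722 m.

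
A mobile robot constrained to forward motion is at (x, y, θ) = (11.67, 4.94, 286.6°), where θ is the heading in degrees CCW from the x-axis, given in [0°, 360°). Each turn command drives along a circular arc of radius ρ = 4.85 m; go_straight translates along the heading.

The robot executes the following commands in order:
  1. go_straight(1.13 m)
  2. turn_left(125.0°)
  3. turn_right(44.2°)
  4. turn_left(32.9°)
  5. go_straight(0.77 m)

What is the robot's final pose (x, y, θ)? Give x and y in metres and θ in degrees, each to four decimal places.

(26.7174, 5.6358, 40.3000°)

set_pose: (x, y, θ) = (11.6700, 4.9400, 286.6000°), ρ = 4.85
go_straight(1.13): x += 1.13·cos θ, y += 1.13·sin θ → (11.9928, 3.8571, 286.6000°)
turn_left(125.0°): centre at ρ to the left, rotate +125.0° → (20.4416, 2.2301, 411.6000° ≡ 51.6000°)
turn_right(44.2°): centre at ρ to the right, rotate −44.2° → (23.6179, 4.0272, 7.4000°)
turn_left(32.9°): centre at ρ to the left, rotate +32.9° → (26.1301, 5.1378, 40.3000°)
go_straight(0.77): x += 0.77·cos θ, y += 0.77·sin θ → (26.7174, 5.6358, 40.3000°)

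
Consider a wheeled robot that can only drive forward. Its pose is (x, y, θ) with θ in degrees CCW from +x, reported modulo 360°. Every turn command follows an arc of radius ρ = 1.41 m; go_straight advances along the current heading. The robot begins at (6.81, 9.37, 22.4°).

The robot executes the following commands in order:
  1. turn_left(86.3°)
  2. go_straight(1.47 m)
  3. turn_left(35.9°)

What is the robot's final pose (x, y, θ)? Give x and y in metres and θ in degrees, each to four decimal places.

(6.6182, 13.2153, 144.6000°)

set_pose: (x, y, θ) = (6.8100, 9.3700, 22.4000°), ρ = 1.41
turn_left(86.3°): centre at ρ to the left, rotate +86.3° → (7.6083, 11.1257, 108.7000°)
go_straight(1.47): x += 1.47·cos θ, y += 1.47·sin θ → (7.1370, 12.5181, 108.7000°)
turn_left(35.9°): centre at ρ to the left, rotate +35.9° → (6.6182, 13.2153, 144.6000°)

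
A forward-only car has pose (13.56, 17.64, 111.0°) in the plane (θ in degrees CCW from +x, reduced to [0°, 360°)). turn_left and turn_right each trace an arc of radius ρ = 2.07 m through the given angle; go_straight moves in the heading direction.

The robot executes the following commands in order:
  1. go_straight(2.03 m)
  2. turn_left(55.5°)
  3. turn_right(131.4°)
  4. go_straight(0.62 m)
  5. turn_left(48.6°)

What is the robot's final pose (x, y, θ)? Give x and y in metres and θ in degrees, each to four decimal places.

set_pose: (x, y, θ) = (13.5600, 17.6400, 111.0000°), ρ = 2.07
go_straight(2.03): x += 2.03·cos θ, y += 2.03·sin θ → (12.8325, 19.5352, 111.0000°)
turn_left(55.5°): centre at ρ to the left, rotate +55.5° → (11.3832, 20.8062, 166.5000°)
turn_right(131.4°): centre at ρ to the right, rotate −131.4° → (10.6762, 24.5125, 35.1000°)
go_straight(0.62): x += 0.62·cos θ, y += 0.62·sin θ → (11.1835, 24.8690, 35.1000°)
turn_left(48.6°): centre at ρ to the left, rotate +48.6° → (12.0507, 26.3355, 83.7000°)

(12.0507, 26.3355, 83.7000°)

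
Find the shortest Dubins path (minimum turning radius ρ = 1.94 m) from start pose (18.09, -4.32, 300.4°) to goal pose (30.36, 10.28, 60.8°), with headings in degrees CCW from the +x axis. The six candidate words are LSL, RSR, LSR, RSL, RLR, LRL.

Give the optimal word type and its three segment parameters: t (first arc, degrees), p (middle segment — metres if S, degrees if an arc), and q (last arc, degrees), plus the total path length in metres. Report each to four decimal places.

LSL: t = 118.1630°, p = 17.0704 m, q = 2.2370°, L = 21.1471 m

Let ψ = atan2(Δy, Δx) = atan2(14.60, 12.27) = 49.9559° be the start→goal bearing.
Normalize: d = |goal − start| / ρ = 19.071258/1.94 = 9.830546, α = (θ_start − ψ) mod 360° = 250.4441° = 4.371073 rad, β = (θ_goal − ψ) mod 360° = 10.8441° = 0.189265 rad.
Common terms: sin α = -0.942315, cos α = -0.334727, sin β = 0.188137, cos β = 0.982143, cos(α−β) = -0.506034, d² = 96.639627. Work in radians in the unit-radius frame; every candidate has L = ρ·(t + p + q).
LSL: p² = 2 + d² − 2cos(α−β) + 2d(sin α − sin β) = 77.425778; p = √p² = 8.799192; φ = atan2(cos β − cos α, d + sin α − sin β) = 0.150222 rad; t = (φ − α) mod 2π = 2.062334 rad, q = (β − φ) mod 2π = 0.039042 rad → L = 1.94·(2.062334 + 8.799192 + 0.039042) = 1.94·10.900568 = 21.147103 m
RSR: p² = 2 + d² − 2cos(α−β) + 2d(sin β − sin α) = 121.877611; p = √p² = 11.039819; φ = atan2(cos α − cos β, d − sin α + sin β) = -0.119568 rad; t = (α − φ) mod 2π = 4.490642 rad, q = (φ − β) mod 2π = 5.974352 rad → L = 1.94·(4.490642 + 11.039819 + 5.974352) = 1.94·21.504814 = 41.719338 m
LSR: p² = d² − 2 + 2cos(α−β) + 2d(sin α + sin β) = 78.799587; p = √p² = 8.876913; φ = atan2(−cos α − cos β, d + sin α + sin β) − atan2(−2, p) = 0.150394 rad; t = (φ − α) mod 2π = 2.062506 rad, q = (φ − β) mod 2π = 6.244315 rad → L = 1.94·(2.062506 + 8.876913 + 6.244315) = 1.94·17.183734 = 33.336444 m
RSL: p² = d² − 2 + 2cos(α−β) − 2d(sin α + sin β) = 108.455531; p = √p² = 10.414199; φ = atan2(cos α + cos β, d − sin α − sin β) − atan2(2, p) = -0.128646 rad; t = (α − φ) mod 2π = 4.499720 rad, q = (β − φ) mod 2π = 0.317911 rad → L = 1.94·(4.499720 + 10.414199 + 0.317911) = 1.94·15.231829 = 29.549749 m
RLR: c = (6 − d² + 2cos(α−β) + 2d(sin α − sin β))/8 = -14.234701, |c| > 1 → infeasible
LRL: c = (6 − d² + 2cos(α−β) − 2d(sin α − sin β))/8 = -8.678222, |c| > 1 → infeasible
Shortest: LSL with L = 21.147103 m ≈ 21.1471 m
Convert LSL to answer units (arcs ×180/π): t = 2.062334·180/π = 118.1630°, p = ρ·p = 1.94·8.799192 = 17.0704 m, q = 0.039042·180/π = 2.2370°, L = 21.1471 m.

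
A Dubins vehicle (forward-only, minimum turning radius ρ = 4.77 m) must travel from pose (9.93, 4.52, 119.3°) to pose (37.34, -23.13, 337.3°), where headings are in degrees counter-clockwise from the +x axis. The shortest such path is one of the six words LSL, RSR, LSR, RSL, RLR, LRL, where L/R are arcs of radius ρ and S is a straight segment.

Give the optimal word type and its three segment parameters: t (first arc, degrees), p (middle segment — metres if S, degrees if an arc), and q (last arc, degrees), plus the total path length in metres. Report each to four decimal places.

Let ψ = atan2(Δy, Δx) = atan2(-27.65, 27.41) = -45.2497° be the start→goal bearing.
Normalize: d = |goal − start| / ρ = 38.933669/4.77 = 8.162195, α = (θ_start − ψ) mod 360° = 164.5497° = 2.871935 rad, β = (θ_goal − ψ) mod 360° = 22.5497° = 0.393567 rad.
Common terms: sin α = 0.266402, cos α = -0.963862, sin β = 0.383485, cos β = 0.923547, cos(α−β) = -0.788011, d² = 66.621424. Work in radians in the unit-radius frame; every candidate has L = ρ·(t + p + q).
LSL: p² = 2 + d² − 2cos(α−β) + 2d(sin α − sin β) = 68.286125; p = √p² = 8.263542; φ = atan2(cos β − cos α, d + sin α − sin β) = 0.230436 rad; t = (φ − α) mod 2π = 3.641686 rad, q = (β − φ) mod 2π = 0.163131 rad → L = 4.77·(3.641686 + 8.263542 + 0.163131) = 4.77·12.068360 = 57.566076 m
RSR: p² = 2 + d² − 2cos(α−β) + 2d(sin β − sin α) = 72.108766; p = √p² = 8.491688; φ = atan2(cos α − cos β, d − sin α + sin β) = -0.224137 rad; t = (α − φ) mod 2π = 3.096072 rad, q = (φ − β) mod 2π = 5.665481 rad → L = 4.77·(3.096072 + 8.491688 + 5.665481) = 4.77·17.253241 = 82.297959 m
LSR: p² = d² − 2 + 2cos(α−β) + 2d(sin α + sin β) = 73.654412; p = √p² = 8.582215; φ = atan2(−cos α − cos β, d + sin α + sin β) − atan2(−2, p) = 0.233529 rad; t = (φ − α) mod 2π = 3.644779 rad, q = (φ − β) mod 2π = 6.123147 rad → L = 4.77·(3.644779 + 8.582215 + 6.123147) = 4.77·18.350141 = 87.530172 m
RSL: p² = d² − 2 + 2cos(α−β) − 2d(sin α + sin β) = 52.436393; p = √p² = 7.241298; φ = atan2(cos α + cos β, d − sin α − sin β) − atan2(2, p) = -0.274842 rad; t = (α − φ) mod 2π = 3.146777 rad, q = (β − φ) mod 2π = 0.668409 rad → L = 4.77·(3.146777 + 7.241298 + 0.668409) = 4.77·11.056484 = 52.739428 m
RLR: c = (6 − d² + 2cos(α−β) + 2d(sin α − sin β))/8 = -8.013596, |c| > 1 → infeasible
LRL: c = (6 − d² + 2cos(α−β) − 2d(sin α − sin β))/8 = -7.535766, |c| > 1 → infeasible
Shortest: RSL with L = 52.739428 m ≈ 52.7394 m
Convert RSL to answer units (arcs ×180/π): t = 3.146777·180/π = 180.2970°, p = ρ·p = 4.77·7.241298 = 34.5410 m, q = 0.668409·180/π = 38.2970°, L = 52.7394 m.

RSL: t = 180.2970°, p = 34.5410 m, q = 38.2970°, L = 52.7394 m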